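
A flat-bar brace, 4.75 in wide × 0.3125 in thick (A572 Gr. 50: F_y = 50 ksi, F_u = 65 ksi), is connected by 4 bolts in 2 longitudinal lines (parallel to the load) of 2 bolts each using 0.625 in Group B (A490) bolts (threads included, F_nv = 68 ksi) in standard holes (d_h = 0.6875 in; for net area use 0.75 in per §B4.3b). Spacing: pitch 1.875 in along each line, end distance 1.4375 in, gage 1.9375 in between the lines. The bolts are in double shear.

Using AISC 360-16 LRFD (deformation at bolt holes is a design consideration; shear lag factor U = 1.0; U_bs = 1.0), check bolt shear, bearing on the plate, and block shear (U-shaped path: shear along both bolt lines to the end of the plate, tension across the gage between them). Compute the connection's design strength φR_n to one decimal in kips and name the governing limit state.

58.1 kips (block shear governs)

Bolt shear: A_b = π(0.625)²/4 = 0.3068 in². φR_n = 0.75 × 68 × 0.3068 × 4 × 2 = 125.2 kips.
Bearing (0.3125 in plate, F_u = 65 ksi): end bolts L_c = 1.4375 − 0.6875/2 = 1.09375, R_n = min(1.2×1.09375×0.3125×65, 2.4×0.625×0.3125×65) = 26.66 kips/bolt; interior L_c = 1.875 − 0.6875 = 1.1875, R_n = 28.945 kips/bolt. φR_n = 0.75 × (2×26.66 + 2×28.945) = 83.4 kips.
Block shear: shear path 2×[1.4375+1×1.875] = 2×3.3125 in, A_gv = 2.0703, A_nv = 2×(3.3125 − 1.5×0.75)×0.3125 = 1.3672 in²; tension across gage: (1.9375 − 1×0.75)×0.3125 = 0.37109 in². R_n = min(0.6×65×1.3672, 0.6×50×2.0703) + 1.0×65×0.37109 = min(53.321, 62.109) + 24.121 = 77.442 kips. φR_n = 0.75 × 77.442 = 58.1 kips.
Governing: min(125.2, 83.4, 58.1) = 58.1 kips → block shear.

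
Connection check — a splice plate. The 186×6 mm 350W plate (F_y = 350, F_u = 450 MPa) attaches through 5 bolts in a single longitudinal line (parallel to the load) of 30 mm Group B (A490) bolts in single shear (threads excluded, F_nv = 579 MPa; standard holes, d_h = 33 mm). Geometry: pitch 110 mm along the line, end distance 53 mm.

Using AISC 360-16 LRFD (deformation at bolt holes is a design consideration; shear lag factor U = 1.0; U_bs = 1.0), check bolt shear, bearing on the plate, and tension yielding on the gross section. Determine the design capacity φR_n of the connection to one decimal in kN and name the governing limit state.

351.5 kN (gross-section yield governs)

Bolt shear: A_b = π(30)²/4 = 706.86 mm². φR_n = 0.75 × 579 × 706.86 × 5 × 1 = 1534.8 kN.
Bearing (6 mm plate, F_u = 450 MPa): end bolts L_c = 53 − 33/2 = 36.5, R_n = min(1.2×36.5×6×450, 2.4×30×6×450) = 118.26 kN/bolt; interior L_c = 110 − 33 = 77, R_n = 194.4 kN/bolt. φR_n = 0.75 × (1×118.26 + 4×194.4) = 671.9 kN.
Tension yield (gross): A_g = 186×6 = 1116 mm². φR_n = 0.90 × 350 × 1116 = 351.5 kN.
Governing: min(1534.8, 671.9, 351.5) = 351.5 kN → gross-section yield.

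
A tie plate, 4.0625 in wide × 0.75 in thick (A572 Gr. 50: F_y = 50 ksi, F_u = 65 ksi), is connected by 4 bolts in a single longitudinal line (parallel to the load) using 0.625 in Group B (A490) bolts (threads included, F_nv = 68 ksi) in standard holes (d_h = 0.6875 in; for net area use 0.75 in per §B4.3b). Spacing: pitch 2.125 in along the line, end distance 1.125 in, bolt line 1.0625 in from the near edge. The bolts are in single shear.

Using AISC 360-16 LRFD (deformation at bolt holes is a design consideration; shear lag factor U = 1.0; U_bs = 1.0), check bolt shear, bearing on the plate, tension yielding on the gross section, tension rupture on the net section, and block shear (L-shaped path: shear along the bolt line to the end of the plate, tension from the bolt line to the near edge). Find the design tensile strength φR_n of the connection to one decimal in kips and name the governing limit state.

Bolt shear: A_b = π(0.625)²/4 = 0.3068 in². φR_n = 0.75 × 68 × 0.3068 × 4 × 1 = 62.6 kips.
Bearing (0.75 in plate, F_u = 65 ksi): end bolts L_c = 1.125 − 0.6875/2 = 0.78125, R_n = min(1.2×0.78125×0.75×65, 2.4×0.625×0.75×65) = 45.703 kips/bolt; interior L_c = 2.125 − 0.6875 = 1.4375, R_n = 73.125 kips/bolt. φR_n = 0.75 × (1×45.703 + 3×73.125) = 198.8 kips.
Tension yield (gross): A_g = 4.0625×0.75 = 3.0469 in². φR_n = 0.90 × 50 × 3.0469 = 137.1 kips.
Tension rupture (net): A_n = (4.0625 − 1×0.75)×0.75 = 2.4844 in² (U = 1.0, A_e = A_n). φR_n = 0.75 × 65 × 2.4844 = 121.1 kips.
Block shear: shear path 1×[1.125+3×2.125] = 1×7.5 in, A_gv = 5.625, A_nv = 1×(7.5 − 3.5×0.75)×0.75 = 3.6563 in²; tension to near edge: (1.0625 − 0.5×0.75)×0.75 = 0.51563 in². R_n = min(0.6×65×3.6563, 0.6×50×5.625) + 1.0×65×0.51563 = min(142.6, 168.75) + 33.516 = 176.12 kips. φR_n = 0.75 × 176.12 = 132.1 kips.
Governing: min(62.6, 198.8, 137.1, 121.1, 132.1) = 62.6 kips → bolt shear.

62.6 kips (bolt shear governs)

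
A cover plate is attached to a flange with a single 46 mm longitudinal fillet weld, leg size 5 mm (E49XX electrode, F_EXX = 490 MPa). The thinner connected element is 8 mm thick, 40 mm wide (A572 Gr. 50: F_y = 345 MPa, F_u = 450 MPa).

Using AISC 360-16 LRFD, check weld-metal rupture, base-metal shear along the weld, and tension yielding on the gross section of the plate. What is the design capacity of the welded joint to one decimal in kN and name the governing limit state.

35.9 kN (weld metal governs)

Weld metal: throat = 0.707×5 = 3.535 mm, L = 46 mm. φR_n = 0.75 × 0.6 × 490 × 3.535 × 46 = 35.9 kN.
Base metal shear (8 mm plate): yield φR_n = 1.0×0.6×345×8×46 = 76.2 kN; rupture φR_n = 0.75×0.6×450×8×46 = 74.5 kN; take 74.5 kN (rupture).
Tension yield (gross): A_g = 40×8 = 320 mm². φR_n = 0.90 × 345 × 320 = 99.4 kN.
Governing: min(35.9, 74.5, 99.4) = 35.9 kN → weld metal.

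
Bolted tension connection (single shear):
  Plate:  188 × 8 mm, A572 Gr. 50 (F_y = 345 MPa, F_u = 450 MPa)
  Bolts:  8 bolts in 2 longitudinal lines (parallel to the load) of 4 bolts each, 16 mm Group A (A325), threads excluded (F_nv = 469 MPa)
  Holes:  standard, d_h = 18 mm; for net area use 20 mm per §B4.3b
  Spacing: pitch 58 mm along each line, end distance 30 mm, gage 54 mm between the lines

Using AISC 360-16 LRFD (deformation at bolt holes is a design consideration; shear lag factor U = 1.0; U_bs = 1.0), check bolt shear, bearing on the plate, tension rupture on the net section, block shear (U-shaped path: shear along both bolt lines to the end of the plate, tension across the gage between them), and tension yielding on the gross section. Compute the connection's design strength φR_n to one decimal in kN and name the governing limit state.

Bolt shear: A_b = π(16)²/4 = 201.06 mm². φR_n = 0.75 × 469 × 201.06 × 8 × 1 = 565.8 kN.
Bearing (8 mm plate, F_u = 450 MPa): end bolts L_c = 30 − 18/2 = 21, R_n = min(1.2×21×8×450, 2.4×16×8×450) = 90.72 kN/bolt; interior L_c = 58 − 18 = 40, R_n = 138.24 kN/bolt. φR_n = 0.75 × (2×90.72 + 6×138.24) = 758.2 kN.
Tension rupture (net): A_n = (188 − 2×20)×8 = 1184 mm² (U = 1.0, A_e = A_n). φR_n = 0.75 × 450 × 1184 = 399.6 kN.
Block shear: shear path 2×[30+3×58] = 2×204 mm, A_gv = 3264, A_nv = 2×(204 − 3.5×20)×8 = 2144 mm²; tension across gage: (54 − 1×20)×8 = 272 mm². R_n = min(0.6×450×2144, 0.6×345×3264) + 1.0×450×272 = min(578.88, 675.65) + 122.4 = 701.28 kN. φR_n = 0.75 × 701.28 = 526.0 kN.
Tension yield (gross): A_g = 188×8 = 1504 mm². φR_n = 0.90 × 345 × 1504 = 467.0 kN.
Governing: min(565.8, 758.2, 399.6, 526.0, 467.0) = 399.6 kN → net-section rupture.

399.6 kN (net-section rupture governs)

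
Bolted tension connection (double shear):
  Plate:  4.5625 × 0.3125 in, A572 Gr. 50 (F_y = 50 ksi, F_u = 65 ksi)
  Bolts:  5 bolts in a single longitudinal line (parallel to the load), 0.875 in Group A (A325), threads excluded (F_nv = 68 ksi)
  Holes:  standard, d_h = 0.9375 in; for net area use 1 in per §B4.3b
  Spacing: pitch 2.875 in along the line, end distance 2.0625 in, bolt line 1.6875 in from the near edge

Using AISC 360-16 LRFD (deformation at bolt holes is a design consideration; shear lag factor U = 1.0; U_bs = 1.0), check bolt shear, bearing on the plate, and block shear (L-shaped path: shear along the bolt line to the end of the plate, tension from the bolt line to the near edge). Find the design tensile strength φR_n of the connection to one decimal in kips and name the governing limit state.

Bolt shear: A_b = π(0.875)²/4 = 0.60132 in². φR_n = 0.75 × 68 × 0.60132 × 5 × 2 = 306.7 kips.
Bearing (0.3125 in plate, F_u = 65 ksi): end bolts L_c = 2.0625 − 0.9375/2 = 1.59375, R_n = min(1.2×1.59375×0.3125×65, 2.4×0.875×0.3125×65) = 38.848 kips/bolt; interior L_c = 2.875 − 0.9375 = 1.9375, R_n = 42.656 kips/bolt. φR_n = 0.75 × (1×38.848 + 4×42.656) = 157.1 kips.
Block shear: shear path 1×[2.0625+4×2.875] = 1×13.5625 in, A_gv = 4.2383, A_nv = 1×(13.5625 − 4.5×1)×0.3125 = 2.832 in²; tension to near edge: (1.6875 − 0.5×1)×0.3125 = 0.37109 in². R_n = min(0.6×65×2.832, 0.6×50×4.2383) + 1.0×65×0.37109 = min(110.45, 127.15) + 24.121 = 134.57 kips. φR_n = 0.75 × 134.57 = 100.9 kips.
Governing: min(306.7, 157.1, 100.9) = 100.9 kips → block shear.

100.9 kips (block shear governs)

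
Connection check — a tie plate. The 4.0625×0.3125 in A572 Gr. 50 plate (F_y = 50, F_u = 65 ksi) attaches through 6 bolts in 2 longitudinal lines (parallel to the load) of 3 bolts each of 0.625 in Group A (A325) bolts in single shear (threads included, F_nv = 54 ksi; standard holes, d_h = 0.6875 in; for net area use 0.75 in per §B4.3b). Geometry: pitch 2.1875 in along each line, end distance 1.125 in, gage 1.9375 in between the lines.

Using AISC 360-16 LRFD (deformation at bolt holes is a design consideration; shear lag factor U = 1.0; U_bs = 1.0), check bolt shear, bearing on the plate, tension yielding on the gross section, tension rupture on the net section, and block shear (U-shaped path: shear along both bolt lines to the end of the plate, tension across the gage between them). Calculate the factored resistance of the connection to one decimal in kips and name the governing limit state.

Bolt shear: A_b = π(0.625)²/4 = 0.3068 in². φR_n = 0.75 × 54 × 0.3068 × 6 × 1 = 74.6 kips.
Bearing (0.3125 in plate, F_u = 65 ksi): end bolts L_c = 1.125 − 0.6875/2 = 0.78125, R_n = min(1.2×0.78125×0.3125×65, 2.4×0.625×0.3125×65) = 19.043 kips/bolt; interior L_c = 2.1875 − 0.6875 = 1.5, R_n = 30.469 kips/bolt. φR_n = 0.75 × (2×19.043 + 4×30.469) = 120.0 kips.
Tension yield (gross): A_g = 4.0625×0.3125 = 1.2695 in². φR_n = 0.90 × 50 × 1.2695 = 57.1 kips.
Tension rupture (net): A_n = (4.0625 − 2×0.75)×0.3125 = 0.80078 in² (U = 1.0, A_e = A_n). φR_n = 0.75 × 65 × 0.80078 = 39.0 kips.
Block shear: shear path 2×[1.125+2×2.1875] = 2×5.5 in, A_gv = 3.4375, A_nv = 2×(5.5 − 2.5×0.75)×0.3125 = 2.2656 in²; tension across gage: (1.9375 − 1×0.75)×0.3125 = 0.37109 in². R_n = min(0.6×65×2.2656, 0.6×50×3.4375) + 1.0×65×0.37109 = min(88.358, 103.13) + 24.121 = 112.48 kips. φR_n = 0.75 × 112.48 = 84.4 kips.
Governing: min(74.6, 120.0, 57.1, 39.0, 84.4) = 39.0 kips → net-section rupture.

39.0 kips (net-section rupture governs)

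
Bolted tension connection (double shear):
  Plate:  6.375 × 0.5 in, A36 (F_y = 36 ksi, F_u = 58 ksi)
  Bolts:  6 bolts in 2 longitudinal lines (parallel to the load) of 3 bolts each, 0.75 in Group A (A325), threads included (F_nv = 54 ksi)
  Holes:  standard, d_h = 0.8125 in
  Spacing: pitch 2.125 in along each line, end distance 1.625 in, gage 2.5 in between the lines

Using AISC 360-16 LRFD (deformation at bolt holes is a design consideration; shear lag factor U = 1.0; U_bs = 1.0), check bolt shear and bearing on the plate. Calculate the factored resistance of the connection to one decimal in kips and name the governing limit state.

Bolt shear: A_b = π(0.75)²/4 = 0.44179 in². φR_n = 0.75 × 54 × 0.44179 × 6 × 2 = 214.7 kips.
Bearing (0.5 in plate, F_u = 58 ksi): end bolts L_c = 1.625 − 0.8125/2 = 1.21875, R_n = min(1.2×1.21875×0.5×58, 2.4×0.75×0.5×58) = 42.413 kips/bolt; interior L_c = 2.125 − 0.8125 = 1.3125, R_n = 45.675 kips/bolt. φR_n = 0.75 × (2×42.413 + 4×45.675) = 200.6 kips.
Governing: min(214.7, 200.6) = 200.6 kips → bearing.

200.6 kips (bearing governs)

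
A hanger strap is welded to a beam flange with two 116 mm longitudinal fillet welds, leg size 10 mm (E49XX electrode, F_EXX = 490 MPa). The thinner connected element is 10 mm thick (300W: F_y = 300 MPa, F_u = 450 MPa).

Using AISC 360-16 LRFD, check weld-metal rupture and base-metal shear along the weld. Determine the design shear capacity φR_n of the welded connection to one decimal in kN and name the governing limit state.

Weld metal: throat = 0.707×10 = 7.07 mm, L = 2×116 = 232 mm. φR_n = 0.75 × 0.6 × 490 × 7.07 × 232 = 361.7 kN.
Base metal shear (10 mm plate): yield φR_n = 1.0×0.6×300×10×232 = 417.6 kN; rupture φR_n = 0.75×0.6×450×10×232 = 469.8 kN; take 417.6 kN (yield).
Governing: min(361.7, 417.6) = 361.7 kN → weld metal.

361.7 kN (weld metal governs)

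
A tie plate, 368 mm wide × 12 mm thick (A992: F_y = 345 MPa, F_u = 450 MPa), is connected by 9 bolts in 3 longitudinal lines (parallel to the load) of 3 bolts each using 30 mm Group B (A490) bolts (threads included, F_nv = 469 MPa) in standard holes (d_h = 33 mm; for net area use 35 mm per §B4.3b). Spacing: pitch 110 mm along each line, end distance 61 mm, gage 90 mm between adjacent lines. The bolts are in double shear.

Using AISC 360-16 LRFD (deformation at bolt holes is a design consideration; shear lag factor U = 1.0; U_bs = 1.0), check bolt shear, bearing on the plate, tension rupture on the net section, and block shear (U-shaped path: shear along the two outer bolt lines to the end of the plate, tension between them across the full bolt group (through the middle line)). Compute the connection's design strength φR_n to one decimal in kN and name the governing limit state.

1065.2 kN (net-section rupture governs)

Bolt shear: A_b = π(30)²/4 = 706.86 mm². φR_n = 0.75 × 469 × 706.86 × 9 × 2 = 4475.5 kN.
Bearing (12 mm plate, F_u = 450 MPa): end bolts L_c = 61 − 33/2 = 44.5, R_n = min(1.2×44.5×12×450, 2.4×30×12×450) = 288.36 kN/bolt; interior L_c = 110 − 33 = 77, R_n = 388.8 kN/bolt. φR_n = 0.75 × (3×288.36 + 6×388.8) = 2398.4 kN.
Tension rupture (net): A_n = (368 − 3×35)×12 = 3156 mm² (U = 1.0, A_e = A_n). φR_n = 0.75 × 450 × 3156 = 1065.2 kN.
Block shear: shear path 2×[61+2×110] = 2×281 mm, A_gv = 6744, A_nv = 2×(281 − 2.5×35)×12 = 4644 mm²; tension across gage: (180 − 2×35)×12 = 1320 mm². R_n = min(0.6×450×4644, 0.6×345×6744) + 1.0×450×1320 = min(1253.9, 1396) + 594 = 1847.9 kN. φR_n = 0.75 × 1847.9 = 1385.9 kN.
Governing: min(4475.5, 2398.4, 1065.2, 1385.9) = 1065.2 kN → net-section rupture.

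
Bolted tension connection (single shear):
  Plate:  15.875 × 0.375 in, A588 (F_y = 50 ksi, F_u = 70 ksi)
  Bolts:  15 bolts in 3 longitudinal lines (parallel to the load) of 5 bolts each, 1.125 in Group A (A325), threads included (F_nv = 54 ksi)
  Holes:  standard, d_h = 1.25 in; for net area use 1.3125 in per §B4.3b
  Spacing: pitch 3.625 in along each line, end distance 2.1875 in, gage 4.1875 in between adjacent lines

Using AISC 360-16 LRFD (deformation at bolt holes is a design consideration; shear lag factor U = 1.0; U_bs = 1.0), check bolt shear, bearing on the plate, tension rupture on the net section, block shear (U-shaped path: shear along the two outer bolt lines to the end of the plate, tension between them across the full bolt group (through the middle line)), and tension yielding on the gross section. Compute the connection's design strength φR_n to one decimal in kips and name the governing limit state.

Bolt shear: A_b = π(1.125)²/4 = 0.99402 in². φR_n = 0.75 × 54 × 0.99402 × 15 × 1 = 603.9 kips.
Bearing (0.375 in plate, F_u = 70 ksi): end bolts L_c = 2.1875 − 1.25/2 = 1.5625, R_n = min(1.2×1.5625×0.375×70, 2.4×1.125×0.375×70) = 49.219 kips/bolt; interior L_c = 3.625 − 1.25 = 2.375, R_n = 70.875 kips/bolt. φR_n = 0.75 × (3×49.219 + 12×70.875) = 748.6 kips.
Tension rupture (net): A_n = (15.875 − 3×1.3125)×0.375 = 4.4766 in² (U = 1.0, A_e = A_n). φR_n = 0.75 × 70 × 4.4766 = 235.0 kips.
Block shear: shear path 2×[2.1875+4×3.625] = 2×16.6875 in, A_gv = 12.516, A_nv = 2×(16.6875 − 4.5×1.3125)×0.375 = 8.0859 in²; tension across gage: (8.375 − 2×1.3125)×0.375 = 2.1563 in². R_n = min(0.6×70×8.0859, 0.6×50×12.516) + 1.0×70×2.1563 = min(339.61, 375.48) + 150.94 = 490.55 kips. φR_n = 0.75 × 490.55 = 367.9 kips.
Tension yield (gross): A_g = 15.875×0.375 = 5.9531 in². φR_n = 0.90 × 50 × 5.9531 = 267.9 kips.
Governing: min(603.9, 748.6, 235.0, 367.9, 267.9) = 235.0 kips → net-section rupture.

235.0 kips (net-section rupture governs)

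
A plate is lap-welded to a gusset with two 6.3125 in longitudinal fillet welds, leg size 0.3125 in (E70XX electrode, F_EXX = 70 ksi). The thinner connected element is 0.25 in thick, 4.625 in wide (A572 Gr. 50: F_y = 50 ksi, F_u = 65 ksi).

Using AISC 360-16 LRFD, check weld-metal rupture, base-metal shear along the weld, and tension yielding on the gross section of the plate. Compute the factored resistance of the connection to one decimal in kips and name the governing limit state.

Weld metal: throat = 0.707×0.3125 = 0.22094 in, L = 2×6.3125 = 12.625 in. φR_n = 0.75 × 0.6 × 70 × 0.22094 × 12.625 = 87.9 kips.
Base metal shear (0.25 in plate): yield φR_n = 1.0×0.6×50×0.25×12.625 = 94.7 kips; rupture φR_n = 0.75×0.6×65×0.25×12.625 = 92.3 kips; take 92.3 kips (rupture).
Tension yield (gross): A_g = 4.625×0.25 = 1.1563 in². φR_n = 0.90 × 50 × 1.1563 = 52.0 kips.
Governing: min(87.9, 92.3, 52.0) = 52.0 kips → gross-section yield.

52.0 kips (gross-section yield governs)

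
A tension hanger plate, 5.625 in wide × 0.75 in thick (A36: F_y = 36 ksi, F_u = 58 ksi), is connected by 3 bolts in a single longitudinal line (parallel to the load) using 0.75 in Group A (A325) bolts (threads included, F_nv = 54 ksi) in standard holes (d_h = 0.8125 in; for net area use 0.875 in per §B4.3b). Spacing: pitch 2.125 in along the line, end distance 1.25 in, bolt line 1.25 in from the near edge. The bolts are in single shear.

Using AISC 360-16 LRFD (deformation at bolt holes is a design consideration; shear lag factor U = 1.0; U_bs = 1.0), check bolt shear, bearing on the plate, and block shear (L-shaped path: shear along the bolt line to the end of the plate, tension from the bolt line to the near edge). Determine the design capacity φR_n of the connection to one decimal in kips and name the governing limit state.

Bolt shear: A_b = π(0.75)²/4 = 0.44179 in². φR_n = 0.75 × 54 × 0.44179 × 3 × 1 = 53.7 kips.
Bearing (0.75 in plate, F_u = 58 ksi): end bolts L_c = 1.25 − 0.8125/2 = 0.84375, R_n = min(1.2×0.84375×0.75×58, 2.4×0.75×0.75×58) = 44.044 kips/bolt; interior L_c = 2.125 − 0.8125 = 1.3125, R_n = 68.513 kips/bolt. φR_n = 0.75 × (1×44.044 + 2×68.513) = 135.8 kips.
Block shear: shear path 1×[1.25+2×2.125] = 1×5.5 in, A_gv = 4.125, A_nv = 1×(5.5 − 2.5×0.875)×0.75 = 2.4844 in²; tension to near edge: (1.25 − 0.5×0.875)×0.75 = 0.60938 in². R_n = min(0.6×58×2.4844, 0.6×36×4.125) + 1.0×58×0.60938 = min(86.457, 89.1) + 35.344 = 121.8 kips. φR_n = 0.75 × 121.8 = 91.4 kips.
Governing: min(53.7, 135.8, 91.4) = 53.7 kips → bolt shear.

53.7 kips (bolt shear governs)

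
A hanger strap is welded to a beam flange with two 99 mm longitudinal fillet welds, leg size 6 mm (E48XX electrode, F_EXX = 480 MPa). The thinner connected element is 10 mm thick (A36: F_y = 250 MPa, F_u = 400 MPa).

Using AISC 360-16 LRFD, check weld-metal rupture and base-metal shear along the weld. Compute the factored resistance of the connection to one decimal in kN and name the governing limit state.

181.4 kN (weld metal governs)

Weld metal: throat = 0.707×6 = 4.242 mm, L = 2×99 = 198 mm. φR_n = 0.75 × 0.6 × 480 × 4.242 × 198 = 181.4 kN.
Base metal shear (10 mm plate): yield φR_n = 1.0×0.6×250×10×198 = 297.0 kN; rupture φR_n = 0.75×0.6×400×10×198 = 356.4 kN; take 297.0 kN (yield).
Governing: min(181.4, 297.0) = 181.4 kN → weld metal.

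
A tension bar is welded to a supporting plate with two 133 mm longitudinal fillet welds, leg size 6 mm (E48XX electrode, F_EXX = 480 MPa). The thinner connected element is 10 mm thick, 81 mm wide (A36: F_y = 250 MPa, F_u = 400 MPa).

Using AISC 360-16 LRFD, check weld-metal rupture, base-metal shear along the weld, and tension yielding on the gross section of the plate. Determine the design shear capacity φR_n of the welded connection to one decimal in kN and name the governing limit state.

182.3 kN (gross-section yield governs)

Weld metal: throat = 0.707×6 = 4.242 mm, L = 2×133 = 266 mm. φR_n = 0.75 × 0.6 × 480 × 4.242 × 266 = 243.7 kN.
Base metal shear (10 mm plate): yield φR_n = 1.0×0.6×250×10×266 = 399.0 kN; rupture φR_n = 0.75×0.6×400×10×266 = 478.8 kN; take 399.0 kN (yield).
Tension yield (gross): A_g = 81×10 = 810 mm². φR_n = 0.90 × 250 × 810 = 182.3 kN.
Governing: min(243.7, 399.0, 182.3) = 182.3 kN → gross-section yield.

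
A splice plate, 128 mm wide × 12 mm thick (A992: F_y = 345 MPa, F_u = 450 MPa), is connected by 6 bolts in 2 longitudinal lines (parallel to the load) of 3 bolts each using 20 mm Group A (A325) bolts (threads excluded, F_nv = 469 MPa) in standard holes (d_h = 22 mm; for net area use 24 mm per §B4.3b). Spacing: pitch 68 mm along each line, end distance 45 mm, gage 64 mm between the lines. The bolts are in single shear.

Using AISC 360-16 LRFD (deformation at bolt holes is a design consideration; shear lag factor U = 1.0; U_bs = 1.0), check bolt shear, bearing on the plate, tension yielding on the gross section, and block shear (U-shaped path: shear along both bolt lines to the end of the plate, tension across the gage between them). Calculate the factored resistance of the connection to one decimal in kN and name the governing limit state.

476.9 kN (gross-section yield governs)

Bolt shear: A_b = π(20)²/4 = 314.16 mm². φR_n = 0.75 × 469 × 314.16 × 6 × 1 = 663.0 kN.
Bearing (12 mm plate, F_u = 450 MPa): end bolts L_c = 45 − 22/2 = 34, R_n = min(1.2×34×12×450, 2.4×20×12×450) = 220.32 kN/bolt; interior L_c = 68 − 22 = 46, R_n = 259.2 kN/bolt. φR_n = 0.75 × (2×220.32 + 4×259.2) = 1108.1 kN.
Tension yield (gross): A_g = 128×12 = 1536 mm². φR_n = 0.90 × 345 × 1536 = 476.9 kN.
Block shear: shear path 2×[45+2×68] = 2×181 mm, A_gv = 4344, A_nv = 2×(181 − 2.5×24)×12 = 2904 mm²; tension across gage: (64 − 1×24)×12 = 480 mm². R_n = min(0.6×450×2904, 0.6×345×4344) + 1.0×450×480 = min(784.08, 899.21) + 216 = 1000.1 kN. φR_n = 0.75 × 1000.1 = 750.1 kN.
Governing: min(663.0, 1108.1, 476.9, 750.1) = 476.9 kN → gross-section yield.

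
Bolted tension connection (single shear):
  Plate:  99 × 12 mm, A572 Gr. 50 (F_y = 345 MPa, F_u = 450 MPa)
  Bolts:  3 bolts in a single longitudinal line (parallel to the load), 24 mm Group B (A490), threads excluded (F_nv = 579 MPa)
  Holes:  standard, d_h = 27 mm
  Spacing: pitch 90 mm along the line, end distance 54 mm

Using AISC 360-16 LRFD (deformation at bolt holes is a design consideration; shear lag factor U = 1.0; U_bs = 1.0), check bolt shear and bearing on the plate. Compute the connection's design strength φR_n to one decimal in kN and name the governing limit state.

589.4 kN (bolt shear governs)

Bolt shear: A_b = π(24)²/4 = 452.39 mm². φR_n = 0.75 × 579 × 452.39 × 3 × 1 = 589.4 kN.
Bearing (12 mm plate, F_u = 450 MPa): end bolts L_c = 54 − 27/2 = 40.5, R_n = min(1.2×40.5×12×450, 2.4×24×12×450) = 262.44 kN/bolt; interior L_c = 90 − 27 = 63, R_n = 311.04 kN/bolt. φR_n = 0.75 × (1×262.44 + 2×311.04) = 663.4 kN.
Governing: min(589.4, 663.4) = 589.4 kN → bolt shear.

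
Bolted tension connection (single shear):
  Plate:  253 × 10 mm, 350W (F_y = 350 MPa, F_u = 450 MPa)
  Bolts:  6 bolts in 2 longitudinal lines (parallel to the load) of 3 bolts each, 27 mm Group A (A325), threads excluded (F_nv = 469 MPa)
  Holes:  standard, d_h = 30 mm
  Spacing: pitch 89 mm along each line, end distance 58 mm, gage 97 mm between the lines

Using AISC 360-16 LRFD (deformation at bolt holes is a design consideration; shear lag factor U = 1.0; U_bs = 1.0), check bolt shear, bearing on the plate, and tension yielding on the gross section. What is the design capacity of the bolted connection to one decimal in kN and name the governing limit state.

Bolt shear: A_b = π(27)²/4 = 572.56 mm². φR_n = 0.75 × 469 × 572.56 × 6 × 1 = 1208.4 kN.
Bearing (10 mm plate, F_u = 450 MPa): end bolts L_c = 58 − 30/2 = 43, R_n = min(1.2×43×10×450, 2.4×27×10×450) = 232.2 kN/bolt; interior L_c = 89 − 30 = 59, R_n = 291.6 kN/bolt. φR_n = 0.75 × (2×232.2 + 4×291.6) = 1223.1 kN.
Tension yield (gross): A_g = 253×10 = 2530 mm². φR_n = 0.90 × 350 × 2530 = 797.0 kN.
Governing: min(1208.4, 1223.1, 797.0) = 797.0 kN → gross-section yield.

797.0 kN (gross-section yield governs)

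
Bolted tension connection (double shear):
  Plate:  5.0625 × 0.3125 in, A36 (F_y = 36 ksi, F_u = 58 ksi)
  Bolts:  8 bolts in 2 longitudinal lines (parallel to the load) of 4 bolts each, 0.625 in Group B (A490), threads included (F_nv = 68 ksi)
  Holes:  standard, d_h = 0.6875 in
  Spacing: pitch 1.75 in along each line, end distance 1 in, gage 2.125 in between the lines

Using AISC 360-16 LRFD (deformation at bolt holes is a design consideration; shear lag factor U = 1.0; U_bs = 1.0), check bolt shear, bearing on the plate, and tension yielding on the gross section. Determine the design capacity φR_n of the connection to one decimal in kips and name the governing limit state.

Bolt shear: A_b = π(0.625)²/4 = 0.3068 in². φR_n = 0.75 × 68 × 0.3068 × 8 × 2 = 250.3 kips.
Bearing (0.3125 in plate, F_u = 58 ksi): end bolts L_c = 1 − 0.6875/2 = 0.65625, R_n = min(1.2×0.65625×0.3125×58, 2.4×0.625×0.3125×58) = 14.273 kips/bolt; interior L_c = 1.75 − 0.6875 = 1.0625, R_n = 23.109 kips/bolt. φR_n = 0.75 × (2×14.273 + 6×23.109) = 125.4 kips.
Tension yield (gross): A_g = 5.0625×0.3125 = 1.582 in². φR_n = 0.90 × 36 × 1.582 = 51.3 kips.
Governing: min(250.3, 125.4, 51.3) = 51.3 kips → gross-section yield.

51.3 kips (gross-section yield governs)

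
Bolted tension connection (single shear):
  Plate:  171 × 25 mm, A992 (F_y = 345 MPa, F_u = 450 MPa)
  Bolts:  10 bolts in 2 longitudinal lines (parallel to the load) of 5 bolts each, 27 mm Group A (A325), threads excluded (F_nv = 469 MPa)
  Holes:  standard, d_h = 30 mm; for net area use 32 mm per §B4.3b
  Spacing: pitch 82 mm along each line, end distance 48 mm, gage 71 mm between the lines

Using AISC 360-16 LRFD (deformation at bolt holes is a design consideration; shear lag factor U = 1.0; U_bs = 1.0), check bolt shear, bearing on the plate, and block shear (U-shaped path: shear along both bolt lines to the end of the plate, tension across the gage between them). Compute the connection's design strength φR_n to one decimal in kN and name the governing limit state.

2014.0 kN (bolt shear governs)

Bolt shear: A_b = π(27)²/4 = 572.56 mm². φR_n = 0.75 × 469 × 572.56 × 10 × 1 = 2014.0 kN.
Bearing (25 mm plate, F_u = 450 MPa): end bolts L_c = 48 − 30/2 = 33, R_n = min(1.2×33×25×450, 2.4×27×25×450) = 445.5 kN/bolt; interior L_c = 82 − 30 = 52, R_n = 702 kN/bolt. φR_n = 0.75 × (2×445.5 + 8×702) = 4880.3 kN.
Block shear: shear path 2×[48+4×82] = 2×376 mm, A_gv = 18800, A_nv = 2×(376 − 4.5×32)×25 = 11600 mm²; tension across gage: (71 − 1×32)×25 = 975 mm². R_n = min(0.6×450×11600, 0.6×345×18800) + 1.0×450×975 = min(3132, 3891.6) + 438.75 = 3570.8 kN. φR_n = 0.75 × 3570.8 = 2678.1 kN.
Governing: min(2014.0, 4880.3, 2678.1) = 2014.0 kN → bolt shear.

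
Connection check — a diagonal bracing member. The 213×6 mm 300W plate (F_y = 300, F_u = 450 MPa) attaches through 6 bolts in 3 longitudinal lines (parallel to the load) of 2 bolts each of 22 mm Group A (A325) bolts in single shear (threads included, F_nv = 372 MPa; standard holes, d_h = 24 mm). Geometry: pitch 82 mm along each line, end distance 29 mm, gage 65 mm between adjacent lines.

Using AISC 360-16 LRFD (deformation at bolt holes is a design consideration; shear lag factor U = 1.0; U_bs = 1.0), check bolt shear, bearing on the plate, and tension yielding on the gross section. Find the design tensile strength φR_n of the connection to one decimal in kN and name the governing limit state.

Bolt shear: A_b = π(22)²/4 = 380.13 mm². φR_n = 0.75 × 372 × 380.13 × 6 × 1 = 636.3 kN.
Bearing (6 mm plate, F_u = 450 MPa): end bolts L_c = 29 − 24/2 = 17, R_n = min(1.2×17×6×450, 2.4×22×6×450) = 55.08 kN/bolt; interior L_c = 82 − 24 = 58, R_n = 142.56 kN/bolt. φR_n = 0.75 × (3×55.08 + 3×142.56) = 444.7 kN.
Tension yield (gross): A_g = 213×6 = 1278 mm². φR_n = 0.90 × 300 × 1278 = 345.1 kN.
Governing: min(636.3, 444.7, 345.1) = 345.1 kN → gross-section yield.

345.1 kN (gross-section yield governs)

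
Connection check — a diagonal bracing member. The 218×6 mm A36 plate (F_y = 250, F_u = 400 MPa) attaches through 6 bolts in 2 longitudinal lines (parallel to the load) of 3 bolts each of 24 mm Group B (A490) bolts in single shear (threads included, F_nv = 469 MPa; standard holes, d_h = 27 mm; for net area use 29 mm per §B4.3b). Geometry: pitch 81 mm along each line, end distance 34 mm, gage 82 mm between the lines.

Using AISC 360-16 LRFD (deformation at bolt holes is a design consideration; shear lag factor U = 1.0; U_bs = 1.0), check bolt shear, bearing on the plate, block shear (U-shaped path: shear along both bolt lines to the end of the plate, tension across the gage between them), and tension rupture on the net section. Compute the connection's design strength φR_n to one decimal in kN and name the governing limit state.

288.0 kN (net-section rupture governs)

Bolt shear: A_b = π(24)²/4 = 452.39 mm². φR_n = 0.75 × 469 × 452.39 × 6 × 1 = 954.8 kN.
Bearing (6 mm plate, F_u = 400 MPa): end bolts L_c = 34 − 27/2 = 20.5, R_n = min(1.2×20.5×6×400, 2.4×24×6×400) = 59.04 kN/bolt; interior L_c = 81 − 27 = 54, R_n = 138.24 kN/bolt. φR_n = 0.75 × (2×59.04 + 4×138.24) = 503.3 kN.
Block shear: shear path 2×[34+2×81] = 2×196 mm, A_gv = 2352, A_nv = 2×(196 − 2.5×29)×6 = 1482 mm²; tension across gage: (82 − 1×29)×6 = 318 mm². R_n = min(0.6×400×1482, 0.6×250×2352) + 1.0×400×318 = min(355.68, 352.8) + 127.2 = 480 kN. φR_n = 0.75 × 480 = 360.0 kN.
Tension rupture (net): A_n = (218 − 2×29)×6 = 960 mm² (U = 1.0, A_e = A_n). φR_n = 0.75 × 400 × 960 = 288.0 kN.
Governing: min(954.8, 503.3, 360.0, 288.0) = 288.0 kN → net-section rupture.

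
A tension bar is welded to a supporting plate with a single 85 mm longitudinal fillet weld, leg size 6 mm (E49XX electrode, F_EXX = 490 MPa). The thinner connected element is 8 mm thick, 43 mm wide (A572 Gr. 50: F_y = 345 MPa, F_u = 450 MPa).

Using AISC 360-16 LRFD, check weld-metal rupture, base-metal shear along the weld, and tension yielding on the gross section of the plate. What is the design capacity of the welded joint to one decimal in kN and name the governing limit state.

Weld metal: throat = 0.707×6 = 4.242 mm, L = 85 mm. φR_n = 0.75 × 0.6 × 490 × 4.242 × 85 = 79.5 kN.
Base metal shear (8 mm plate): yield φR_n = 1.0×0.6×345×8×85 = 140.8 kN; rupture φR_n = 0.75×0.6×450×8×85 = 137.7 kN; take 137.7 kN (rupture).
Tension yield (gross): A_g = 43×8 = 344 mm². φR_n = 0.90 × 345 × 344 = 106.8 kN.
Governing: min(79.5, 137.7, 106.8) = 79.5 kN → weld metal.

79.5 kN (weld metal governs)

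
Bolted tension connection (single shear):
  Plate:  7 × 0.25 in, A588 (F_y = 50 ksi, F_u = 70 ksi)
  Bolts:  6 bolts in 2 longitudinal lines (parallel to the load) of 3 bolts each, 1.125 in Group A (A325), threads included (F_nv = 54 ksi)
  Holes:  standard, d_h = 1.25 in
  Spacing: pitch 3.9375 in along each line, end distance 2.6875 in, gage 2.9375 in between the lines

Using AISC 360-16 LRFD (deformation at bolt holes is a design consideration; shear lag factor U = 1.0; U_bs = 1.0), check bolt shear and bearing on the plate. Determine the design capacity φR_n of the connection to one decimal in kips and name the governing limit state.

Bolt shear: A_b = π(1.125)²/4 = 0.99402 in². φR_n = 0.75 × 54 × 0.99402 × 6 × 1 = 241.5 kips.
Bearing (0.25 in plate, F_u = 70 ksi): end bolts L_c = 2.6875 − 1.25/2 = 2.0625, R_n = min(1.2×2.0625×0.25×70, 2.4×1.125×0.25×70) = 43.313 kips/bolt; interior L_c = 3.9375 − 1.25 = 2.6875, R_n = 47.25 kips/bolt. φR_n = 0.75 × (2×43.313 + 4×47.25) = 206.7 kips.
Governing: min(241.5, 206.7) = 206.7 kips → bearing.

206.7 kips (bearing governs)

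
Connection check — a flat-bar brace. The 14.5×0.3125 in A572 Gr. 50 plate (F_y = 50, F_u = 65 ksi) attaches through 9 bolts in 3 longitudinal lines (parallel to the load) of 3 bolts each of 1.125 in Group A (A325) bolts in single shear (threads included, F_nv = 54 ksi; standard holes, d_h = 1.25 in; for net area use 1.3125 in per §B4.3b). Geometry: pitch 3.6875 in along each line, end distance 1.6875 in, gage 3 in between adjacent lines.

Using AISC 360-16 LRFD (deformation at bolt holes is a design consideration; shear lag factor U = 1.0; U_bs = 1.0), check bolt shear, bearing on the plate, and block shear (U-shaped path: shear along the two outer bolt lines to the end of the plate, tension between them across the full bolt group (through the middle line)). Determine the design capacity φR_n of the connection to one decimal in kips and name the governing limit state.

Bolt shear: A_b = π(1.125)²/4 = 0.99402 in². φR_n = 0.75 × 54 × 0.99402 × 9 × 1 = 362.3 kips.
Bearing (0.3125 in plate, F_u = 65 ksi): end bolts L_c = 1.6875 − 1.25/2 = 1.0625, R_n = min(1.2×1.0625×0.3125×65, 2.4×1.125×0.3125×65) = 25.898 kips/bolt; interior L_c = 3.6875 − 1.25 = 2.4375, R_n = 54.844 kips/bolt. φR_n = 0.75 × (3×25.898 + 6×54.844) = 305.1 kips.
Block shear: shear path 2×[1.6875+2×3.6875] = 2×9.0625 in, A_gv = 5.6641, A_nv = 2×(9.0625 − 2.5×1.3125)×0.3125 = 3.6133 in²; tension across gage: (6 − 2×1.3125)×0.3125 = 1.0547 in². R_n = min(0.6×65×3.6133, 0.6×50×5.6641) + 1.0×65×1.0547 = min(140.92, 169.92) + 68.556 = 209.48 kips. φR_n = 0.75 × 209.48 = 157.1 kips.
Governing: min(362.3, 305.1, 157.1) = 157.1 kips → block shear.

157.1 kips (block shear governs)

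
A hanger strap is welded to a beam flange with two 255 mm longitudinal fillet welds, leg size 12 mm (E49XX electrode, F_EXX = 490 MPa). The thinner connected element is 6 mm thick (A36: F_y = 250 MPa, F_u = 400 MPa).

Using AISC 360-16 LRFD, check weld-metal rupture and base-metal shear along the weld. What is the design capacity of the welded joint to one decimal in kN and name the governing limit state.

Weld metal: throat = 0.707×12 = 8.484 mm, L = 2×255 = 510 mm. φR_n = 0.75 × 0.6 × 490 × 8.484 × 510 = 954.1 kN.
Base metal shear (6 mm plate): yield φR_n = 1.0×0.6×250×6×510 = 459.0 kN; rupture φR_n = 0.75×0.6×400×6×510 = 550.8 kN; take 459.0 kN (yield).
Governing: min(954.1, 459.0) = 459.0 kN → base-metal shear.

459.0 kN (base-metal shear governs)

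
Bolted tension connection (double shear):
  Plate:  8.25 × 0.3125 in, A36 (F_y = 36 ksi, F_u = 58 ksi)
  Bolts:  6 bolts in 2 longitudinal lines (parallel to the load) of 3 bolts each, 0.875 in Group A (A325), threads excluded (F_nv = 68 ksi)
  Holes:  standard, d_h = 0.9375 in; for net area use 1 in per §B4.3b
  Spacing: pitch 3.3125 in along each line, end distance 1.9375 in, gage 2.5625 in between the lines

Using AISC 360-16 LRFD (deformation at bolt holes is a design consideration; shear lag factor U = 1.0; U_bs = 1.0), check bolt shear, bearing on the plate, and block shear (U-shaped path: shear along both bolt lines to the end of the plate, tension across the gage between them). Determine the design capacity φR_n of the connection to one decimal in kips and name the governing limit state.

Bolt shear: A_b = π(0.875)²/4 = 0.60132 in². φR_n = 0.75 × 68 × 0.60132 × 6 × 2 = 368.0 kips.
Bearing (0.3125 in plate, F_u = 58 ksi): end bolts L_c = 1.9375 − 0.9375/2 = 1.46875, R_n = min(1.2×1.46875×0.3125×58, 2.4×0.875×0.3125×58) = 31.945 kips/bolt; interior L_c = 3.3125 − 0.9375 = 2.375, R_n = 38.063 kips/bolt. φR_n = 0.75 × (2×31.945 + 4×38.063) = 162.1 kips.
Block shear: shear path 2×[1.9375+2×3.3125] = 2×8.5625 in, A_gv = 5.3516, A_nv = 2×(8.5625 − 2.5×1)×0.3125 = 3.7891 in²; tension across gage: (2.5625 − 1×1)×0.3125 = 0.48828 in². R_n = min(0.6×58×3.7891, 0.6×36×5.3516) + 1.0×58×0.48828 = min(131.86, 115.59) + 28.32 = 143.91 kips. φR_n = 0.75 × 143.91 = 107.9 kips.
Governing: min(368.0, 162.1, 107.9) = 107.9 kips → block shear.

107.9 kips (block shear governs)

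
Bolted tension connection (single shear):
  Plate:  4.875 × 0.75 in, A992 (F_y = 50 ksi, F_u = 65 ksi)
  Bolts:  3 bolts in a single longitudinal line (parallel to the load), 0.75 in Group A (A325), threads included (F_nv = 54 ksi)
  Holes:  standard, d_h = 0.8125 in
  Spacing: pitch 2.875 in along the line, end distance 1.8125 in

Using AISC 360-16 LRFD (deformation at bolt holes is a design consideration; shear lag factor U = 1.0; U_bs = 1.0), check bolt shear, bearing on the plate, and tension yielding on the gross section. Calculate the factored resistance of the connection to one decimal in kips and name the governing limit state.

Bolt shear: A_b = π(0.75)²/4 = 0.44179 in². φR_n = 0.75 × 54 × 0.44179 × 3 × 1 = 53.7 kips.
Bearing (0.75 in plate, F_u = 65 ksi): end bolts L_c = 1.8125 − 0.8125/2 = 1.40625, R_n = min(1.2×1.40625×0.75×65, 2.4×0.75×0.75×65) = 82.266 kips/bolt; interior L_c = 2.875 − 0.8125 = 2.0625, R_n = 87.75 kips/bolt. φR_n = 0.75 × (1×82.266 + 2×87.75) = 193.3 kips.
Tension yield (gross): A_g = 4.875×0.75 = 3.6563 in². φR_n = 0.90 × 50 × 3.6563 = 164.5 kips.
Governing: min(53.7, 193.3, 164.5) = 53.7 kips → bolt shear.

53.7 kips (bolt shear governs)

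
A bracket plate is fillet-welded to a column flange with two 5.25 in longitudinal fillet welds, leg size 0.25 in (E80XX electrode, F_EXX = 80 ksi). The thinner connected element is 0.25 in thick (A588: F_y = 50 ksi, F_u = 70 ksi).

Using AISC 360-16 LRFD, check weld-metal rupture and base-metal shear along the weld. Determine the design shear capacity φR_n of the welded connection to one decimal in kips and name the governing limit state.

66.8 kips (weld metal governs)

Weld metal: throat = 0.707×0.25 = 0.17675 in, L = 2×5.25 = 10.5 in. φR_n = 0.75 × 0.6 × 80 × 0.17675 × 10.5 = 66.8 kips.
Base metal shear (0.25 in plate): yield φR_n = 1.0×0.6×50×0.25×10.5 = 78.8 kips; rupture φR_n = 0.75×0.6×70×0.25×10.5 = 82.7 kips; take 78.8 kips (yield).
Governing: min(66.8, 78.8) = 66.8 kips → weld metal.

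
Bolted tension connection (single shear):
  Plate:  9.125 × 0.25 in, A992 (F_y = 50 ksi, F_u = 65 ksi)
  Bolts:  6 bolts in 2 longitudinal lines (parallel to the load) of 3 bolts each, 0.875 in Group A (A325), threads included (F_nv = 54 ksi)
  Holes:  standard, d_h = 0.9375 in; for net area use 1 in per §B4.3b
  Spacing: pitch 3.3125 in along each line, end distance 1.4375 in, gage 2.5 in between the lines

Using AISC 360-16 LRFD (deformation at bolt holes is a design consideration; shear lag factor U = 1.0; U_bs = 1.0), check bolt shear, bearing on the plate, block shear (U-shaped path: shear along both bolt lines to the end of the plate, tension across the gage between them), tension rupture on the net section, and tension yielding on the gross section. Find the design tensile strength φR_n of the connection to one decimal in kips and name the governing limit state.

Bolt shear: A_b = π(0.875)²/4 = 0.60132 in². φR_n = 0.75 × 54 × 0.60132 × 6 × 1 = 146.1 kips.
Bearing (0.25 in plate, F_u = 65 ksi): end bolts L_c = 1.4375 − 0.9375/2 = 0.96875, R_n = min(1.2×0.96875×0.25×65, 2.4×0.875×0.25×65) = 18.891 kips/bolt; interior L_c = 3.3125 − 0.9375 = 2.375, R_n = 34.125 kips/bolt. φR_n = 0.75 × (2×18.891 + 4×34.125) = 130.7 kips.
Block shear: shear path 2×[1.4375+2×3.3125] = 2×8.0625 in, A_gv = 4.0313, A_nv = 2×(8.0625 − 2.5×1)×0.25 = 2.7813 in²; tension across gage: (2.5 − 1×1)×0.25 = 0.375 in². R_n = min(0.6×65×2.7813, 0.6×50×4.0313) + 1.0×65×0.375 = min(108.47, 120.94) + 24.375 = 132.85 kips. φR_n = 0.75 × 132.85 = 99.6 kips.
Tension rupture (net): A_n = (9.125 − 2×1)×0.25 = 1.7813 in² (U = 1.0, A_e = A_n). φR_n = 0.75 × 65 × 1.7813 = 86.8 kips.
Tension yield (gross): A_g = 9.125×0.25 = 2.2813 in². φR_n = 0.90 × 50 × 2.2813 = 102.7 kips.
Governing: min(146.1, 130.7, 99.6, 86.8, 102.7) = 86.8 kips → net-section rupture.

86.8 kips (net-section rupture governs)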